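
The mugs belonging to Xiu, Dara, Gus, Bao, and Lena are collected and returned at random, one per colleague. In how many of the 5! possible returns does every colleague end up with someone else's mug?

44

This is the derangement count D_5: permutations of 5 items with no fixed point.
By inclusion–exclusion this is Σ_{j=0}^{5} (−1)^j C(5,j)·(5−j)!.
Computing: 120 − 120 + 60 − 20 + 5 − 1 = 44.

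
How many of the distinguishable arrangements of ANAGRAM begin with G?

With the first slot taken by G, it remains to arrange the other 6 letters (ANARAM).
Those 6 letters have A appearing 3 times, giving (6)!/(3!) = 120.

120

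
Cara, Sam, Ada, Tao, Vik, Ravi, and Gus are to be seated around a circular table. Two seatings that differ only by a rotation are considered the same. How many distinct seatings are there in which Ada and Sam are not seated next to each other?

All circular seatings of 7 people number (6)! = 720.
Seatings with Ada beside Sam: treat them as a block with 2 internal orders, giving 2 × (5)! = 240.
Subtracting, 720 − 240 = 480.

480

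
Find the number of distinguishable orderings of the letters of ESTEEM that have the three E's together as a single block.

Treat the 3 copies of E as a single block. The multiset to arrange is then {EEE, M, S, T}, 4 items in all.
All 4 items are distinct, so there are (4)! = 24 arrangements.

24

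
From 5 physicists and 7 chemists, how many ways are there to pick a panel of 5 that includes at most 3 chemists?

Split by how many chemists are chosen (0 through 3).
Sum: C(7,0)·C(5,5) + C(7,1)·C(5,4) + C(7,2)·C(5,3) + C(7,3)·C(5,2) = 1 + 35 + 210 + 350 = 596.

596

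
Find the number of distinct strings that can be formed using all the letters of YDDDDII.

105

The 7 letters of YDDDDII have repeats: D appearing 4 times and I appearing twice.
The number of distinct arrangements is 7!/(4!·2!) = 5040/48 = 105.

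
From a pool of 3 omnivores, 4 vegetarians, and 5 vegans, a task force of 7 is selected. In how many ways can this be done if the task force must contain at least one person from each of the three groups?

Total 7-person selections from all 12: C(12,7) = 792.
Subtract selections that omit an entire group: no omnivores → C(9,7) = 36; no vegetarians → C(8,7) = 8; no vegans → C(7,7) = 1.
Add back selections omitting two groups (i.e. drawn from a single group): C(3,7) + C(4,7) + C(5,7) = 0.
By inclusion–exclusion: 792 − 45 + 0 = 747.

747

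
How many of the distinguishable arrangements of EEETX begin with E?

Fix E in the first position and arrange the remaining 4 letters.
Those 4 letters have E appearing twice, giving (4)!/(2!) = 12.

12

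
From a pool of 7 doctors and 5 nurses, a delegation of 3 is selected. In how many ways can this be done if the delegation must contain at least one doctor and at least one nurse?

175

Unrestricted: C(12,3) = 220 ways to pick any 3 of the 12.
Subtract selections that omit an entire group: no doctors → C(5,3) = 10; no nurses → C(7,3) = 35.
Both groups omitted at once is impossible, so 220 − 45 = 175.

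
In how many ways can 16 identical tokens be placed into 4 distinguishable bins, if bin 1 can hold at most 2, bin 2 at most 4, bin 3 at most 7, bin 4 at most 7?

31

Without the upper bounds there are C(19,3) = 969 ways to split 16 among 4 bins.
Subtract solutions that violate a single cap (substitute x_i' = x_i − (cap_i+1)): x_1 ≥ 3 gives C(16,3) = 560; x_2 ≥ 5 gives C(14,3) = 364; x_3 ≥ 8 gives C(11,3) = 165; x_4 ≥ 8 gives C(11,3) = 165. Together 1254.
Add back pairs where two caps are both exceeded: 165 + 56 + 56 + 20 + 20 + 1 = 318.
Subtract triples: 1 + 1 + 0 + 0 = 2.
By inclusion–exclusion the count is 969 − 1254 + 318 − 2 = 31.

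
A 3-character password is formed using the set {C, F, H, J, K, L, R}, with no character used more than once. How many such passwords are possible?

210

Choose and order 3 of the 7 symbols: the first character has 7 options, the next 6, then 5.
That product is 7 × 6 × 5 = 210.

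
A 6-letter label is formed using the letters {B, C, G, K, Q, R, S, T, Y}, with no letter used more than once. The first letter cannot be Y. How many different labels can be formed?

53760

The first letter has 9−1 = 8 choices (anything except Y).
The remaining 5 letters are filled from the other 8 symbols without repetition: 8 × 7 × 6 × 5 × 4 = 6720.
Total: 8 × 6720 = 53760.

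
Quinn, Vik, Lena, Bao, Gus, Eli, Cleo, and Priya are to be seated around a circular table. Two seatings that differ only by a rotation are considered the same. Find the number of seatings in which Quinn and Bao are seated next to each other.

1440

Glue Quinn and Bao into a block (2 internal orders). Seating 7 units around a circle gives (6)! arrangements.
So 2 × (6)! = 2 × 720 = 1440.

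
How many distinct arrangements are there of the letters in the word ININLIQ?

420

ININLIQ has 7 letters with I appearing 3 times and N appearing twice.
Dividing 7! = 5040 by 3!·2! = 12 for the repeated letters gives 420.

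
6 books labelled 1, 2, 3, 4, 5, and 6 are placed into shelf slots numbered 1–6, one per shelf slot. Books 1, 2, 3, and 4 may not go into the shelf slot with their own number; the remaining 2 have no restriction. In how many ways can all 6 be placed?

Let Aᵢ (for 1 ≤ i ≤ 4) be the placements that put book i in its forbidden shelf slot. Any j of these fix j positions, leaving (6−j)! ways to fill the rest, and there are C(4,j) ways to pick which j.
By inclusion–exclusion, the number of valid placements is Σ_{j=0}^{4} (−1)^j C(4,j)·(6−j)!.
Computing: 720 − 480 + 144 − 24 + 2 = 362.

362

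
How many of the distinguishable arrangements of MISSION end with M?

Fix M in the last position and arrange the remaining 6 letters.
Those 6 letters have I appearing twice and S appearing twice, giving (6)!/(2!·2!) = 180.

180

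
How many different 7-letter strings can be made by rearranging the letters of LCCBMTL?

Letter multiplicities in LCCBMTL: B×1, C×2, L×2, M×1, T×1.
Dividing 7! = 5040 by 2!·2! = 4 for the repeated letters gives 1260.

1260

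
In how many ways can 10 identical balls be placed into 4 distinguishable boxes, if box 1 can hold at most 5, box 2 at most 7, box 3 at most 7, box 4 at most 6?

Ignoring the caps, the number of non-negative solutions to x_1+…+x_4 = 10 is C(13,3) = 286.
Subtract solutions that violate a single cap (substitute x_i' = x_i − (cap_i+1)): x_1 ≥ 6 gives C(7,3) = 35; x_2 ≥ 8 gives C(5,3) = 10; x_3 ≥ 8 gives C(5,3) = 10; x_4 ≥ 7 gives C(6,3) = 20. Together 75.
No two caps can be exceeded simultaneously, so the pair terms are all 0.
By inclusion–exclusion the count is 286 − 75 + 0 = 211.

211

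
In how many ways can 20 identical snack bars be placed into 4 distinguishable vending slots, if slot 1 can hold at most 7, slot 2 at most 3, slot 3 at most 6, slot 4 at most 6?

Without the upper bounds there are C(23,3) = 1771 ways to split 20 among 4 vending slots.
Subtract solutions that violate a single cap (substitute x_i' = x_i − (cap_i+1)): x_1 ≥ 8 gives C(15,3) = 455; x_2 ≥ 4 gives C(19,3) = 969; x_3 ≥ 7 gives C(16,3) = 560; x_4 ≥ 7 gives C(16,3) = 560. Together 2544.
Add back pairs where two caps are both exceeded: 165 + 56 + 56 + 220 + 220 + 84 = 801.
Subtract triples: 4 + 4 + 0 + 10 = 18.
By inclusion–exclusion the count is 1771 − 2544 + 801 − 18 = 10.

10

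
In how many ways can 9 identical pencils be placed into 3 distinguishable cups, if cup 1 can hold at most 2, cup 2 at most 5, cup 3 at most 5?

9

Without the upper bounds there are C(11,2) = 55 ways to split 9 among 3 cups.
Subtract solutions that violate a single cap (substitute x_i' = x_i − (cap_i+1)): x_1 ≥ 3 gives C(8,2) = 28; x_2 ≥ 6 gives C(5,2) = 10; x_3 ≥ 6 gives C(5,2) = 10. Together 48.
Add back pairs where two caps are both exceeded: 1 + 1 + 0 = 2.
By inclusion–exclusion the count is 55 − 48 + 2 = 9.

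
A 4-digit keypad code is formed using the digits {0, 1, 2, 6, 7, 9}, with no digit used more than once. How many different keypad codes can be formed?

With no repetition, fill the 4 digits in order: 6 choices, then 5, down to 3.
6 × 5 × 4 × 3 = 360.

360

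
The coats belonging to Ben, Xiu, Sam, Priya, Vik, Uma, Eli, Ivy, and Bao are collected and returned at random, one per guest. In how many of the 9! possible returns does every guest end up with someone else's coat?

Count assignments avoiding every fixed point. For any j of the 9 guests fixed to their own coat, the other 9−j can be arranged in (9−j)! ways.
By inclusion–exclusion this is Σ_{j=0}^{9} (−1)^j C(9,j)·(9−j)!.
Computing: 362880 − 362880 + 181440 − 60480 + 15120 − 3024 + 504 − 72 + 9 − 1 = 133496.

133496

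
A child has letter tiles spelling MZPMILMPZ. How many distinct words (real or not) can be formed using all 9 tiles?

15120

The 9 letters of MZPMILMPZ have repeats: M appearing 3 times, P appearing twice, and Z appearing twice.
The number of distinct arrangements is 9!/(3!·2!·2!) = 362880/24 = 15120.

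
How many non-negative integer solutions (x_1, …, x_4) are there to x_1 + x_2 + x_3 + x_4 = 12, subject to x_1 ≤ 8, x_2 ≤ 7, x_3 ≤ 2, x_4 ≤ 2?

54

By stars and bars, unrestricted non-negative solutions to x_1+…+x_4 = 12 number C(12+3,3) = 455.
Subtract solutions that violate a single cap (substitute x_i' = x_i − (cap_i+1)): x_1 ≥ 9 gives C(6,3) = 20; x_2 ≥ 8 gives C(7,3) = 35; x_3 ≥ 3 gives C(12,3) = 220; x_4 ≥ 3 gives C(12,3) = 220. Together 495.
Add back pairs where two caps are both exceeded: 0 + 1 + 1 + 4 + 4 + 84 = 94.
By inclusion–exclusion the count is 455 − 495 + 94 = 54.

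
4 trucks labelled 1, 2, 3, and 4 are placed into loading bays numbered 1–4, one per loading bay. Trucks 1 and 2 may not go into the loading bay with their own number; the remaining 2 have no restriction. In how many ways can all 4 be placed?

Let Aᵢ (for i ∈ {1, 2}) be the placements that put truck i in its forbidden loading bay. Any j of these fix j positions, leaving (4−j)! ways to fill the rest, and there are C(2,j) ways to pick which j.
By inclusion–exclusion, the number of valid placements is Σ_{j=0}^{2} (−1)^j C(2,j)·(4−j)!.
Computing: 24 − 12 + 2 = 14.

14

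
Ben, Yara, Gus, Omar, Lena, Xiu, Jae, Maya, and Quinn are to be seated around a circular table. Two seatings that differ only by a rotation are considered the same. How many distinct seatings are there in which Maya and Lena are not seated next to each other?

30240

Without the restriction there are (8)! = 40320 seatings.
Seatings with Maya beside Lena: treat them as a block with 2 internal orders, giving 2 × (7)! = 10080.
Subtracting, 40320 − 10080 = 30240.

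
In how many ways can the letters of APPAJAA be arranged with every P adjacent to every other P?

Treat the 2 copies of P as a single block. The multiset to arrange is then {PP, A, A, A, A, J}, 6 items in all.
That gives (6)!/(4!) = 30 arrangements.

30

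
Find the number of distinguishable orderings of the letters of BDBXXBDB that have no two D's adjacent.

Total arrangements of BDBXXBDB: 8!/(4!·2!·2!) = 420.
If the two D's are adjacent, glue them into one block, leaving 7 items to arrange: (7)!/(4!·2!) = 105 ways.
Hence 420 − 105 = 315.

315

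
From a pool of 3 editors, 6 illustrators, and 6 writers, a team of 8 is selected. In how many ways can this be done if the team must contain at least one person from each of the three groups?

Unrestricted: C(15,8) = 6435 ways to pick any 8 of the 15.
Subtract selections that omit an entire group: no editors → C(12,8) = 495; no illustrators → C(9,8) = 9; no writers → C(9,8) = 9.
Add back selections omitting two groups (i.e. drawn from a single group): C(3,8) + C(6,8) + C(6,8) = 0.
By inclusion–exclusion: 6435 − 513 + 0 = 5922.

5922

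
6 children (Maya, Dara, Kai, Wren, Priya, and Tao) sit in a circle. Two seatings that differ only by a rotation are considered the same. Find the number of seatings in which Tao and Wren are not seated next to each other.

72

All circular seatings of 6 people number (5)! = 120.
Those with Tao next to Wren: fuse the pair into one unit and seat 5 units around a circle — 2·(4)! = 48.
Subtracting, 120 − 48 = 72.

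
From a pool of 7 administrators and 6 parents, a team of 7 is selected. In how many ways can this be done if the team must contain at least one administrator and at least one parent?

Unrestricted: C(13,7) = 1716 ways to pick any 7 of the 13.
Selections missing a whole group: no administrators → C(6,7) = 0; no parents → C(7,7) = 1.
Both groups omitted at once is impossible, so 1716 − 1 = 1715.

1715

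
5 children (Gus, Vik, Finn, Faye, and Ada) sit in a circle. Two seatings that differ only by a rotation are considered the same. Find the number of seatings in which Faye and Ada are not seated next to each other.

12

Without the restriction there are (4)! = 24 seatings.
Seatings with Faye beside Ada: treat them as a block with 2 internal orders, giving 2 × (3)! = 12.
Subtracting, 24 − 12 = 12.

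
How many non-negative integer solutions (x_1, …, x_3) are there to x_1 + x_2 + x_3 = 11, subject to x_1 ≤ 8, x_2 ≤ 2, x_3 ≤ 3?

6

Ignoring the caps, the number of non-negative solutions to x_1+…+x_3 = 11 is C(13,2) = 78.
Subtract solutions that violate a single cap (substitute x_i' = x_i − (cap_i+1)): x_1 ≥ 9 gives C(4,2) = 6; x_2 ≥ 3 gives C(10,2) = 45; x_3 ≥ 4 gives C(9,2) = 36. Together 87.
Add back pairs where two caps are both exceeded: 0 + 0 + 15 = 15.
By inclusion–exclusion the count is 78 − 87 + 15 = 6.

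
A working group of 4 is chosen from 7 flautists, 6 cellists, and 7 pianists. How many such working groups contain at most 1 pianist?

Split by how many pianists are chosen (0 through 1).
Sum: C(7,0)·C(13,4) + C(7,1)·C(13,3) = 715 + 2002 = 2717.

2717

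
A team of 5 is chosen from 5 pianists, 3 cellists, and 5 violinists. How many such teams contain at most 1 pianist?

Split by how many pianists are chosen (0 through 1).
Sum: C(5,0)·C(8,5) + C(5,1)·C(8,4) = 56 + 350 = 406.

406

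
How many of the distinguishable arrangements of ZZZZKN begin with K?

With the first slot taken by K, it remains to arrange the other 5 letters (ZZZZN).
Those 5 letters have Z appearing 4 times, giving (5)!/(4!) = 5.

5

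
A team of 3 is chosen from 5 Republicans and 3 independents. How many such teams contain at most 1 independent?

Split by how many independents are chosen (0 through 1).
Sum: C(3,0)·C(5,3) + C(3,1)·C(5,2) = 10 + 30 = 40.

40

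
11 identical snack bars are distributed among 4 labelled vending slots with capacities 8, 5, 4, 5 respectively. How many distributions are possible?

160

Without the upper bounds there are C(14,3) = 364 ways to split 11 among 4 vending slots.
Subtract solutions that violate a single cap (substitute x_i' = x_i − (cap_i+1)): x_1 ≥ 9 gives C(5,3) = 10; x_2 ≥ 6 gives C(8,3) = 56; x_3 ≥ 5 gives C(9,3) = 84; x_4 ≥ 6 gives C(8,3) = 56. Together 206.
Add back pairs where two caps are both exceeded: 0 + 0 + 0 + 1 + 0 + 1 = 2.
By inclusion–exclusion the count is 364 − 206 + 2 = 160.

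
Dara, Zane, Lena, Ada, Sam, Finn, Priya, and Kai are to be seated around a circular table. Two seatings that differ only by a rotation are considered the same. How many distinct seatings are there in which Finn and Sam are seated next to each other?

Treat {Finn, Sam} as one unit (2 internal orders) and seat the resulting 7 units around the table: (6)! circular arrangements.
So 2 × (6)! = 2 × 720 = 1440.

1440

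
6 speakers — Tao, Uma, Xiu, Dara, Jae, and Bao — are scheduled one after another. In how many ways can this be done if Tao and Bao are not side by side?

There are 6! = 720 arrangements in all. If Tao and Bao are adjacent, merging them into one block gives 2·(5)! = 240 arrangements.
Complementary counting: 720 − 240 = 480.

480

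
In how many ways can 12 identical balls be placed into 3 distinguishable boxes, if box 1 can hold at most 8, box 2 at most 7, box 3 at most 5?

By stars and bars, unrestricted non-negative solutions to x_1+…+x_3 = 12 number C(12+2,2) = 91.
Subtract solutions that violate a single cap (substitute x_i' = x_i − (cap_i+1)): x_1 ≥ 9 gives C(5,2) = 10; x_2 ≥ 8 gives C(6,2) = 15; x_3 ≥ 6 gives C(8,2) = 28. Together 53.
No two caps can be exceeded simultaneously, so the pair terms are all 0.
By inclusion–exclusion the count is 91 − 53 + 0 = 38.

38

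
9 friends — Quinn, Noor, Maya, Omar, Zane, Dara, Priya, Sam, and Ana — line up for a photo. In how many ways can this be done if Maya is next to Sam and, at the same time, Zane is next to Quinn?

20160

Treat {Maya,Sam} as one block (2 orders) and {Zane,Quinn} as another (2 orders).
That leaves 7 units to arrange: 2 × 2 × 7! = 4 × 5040 = 20160.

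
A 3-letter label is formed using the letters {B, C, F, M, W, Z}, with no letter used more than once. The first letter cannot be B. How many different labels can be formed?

The first letter has 6−1 = 5 choices (anything except B).
The remaining 2 letters are filled from the other 5 symbols without repetition: 5 × 4 = 20.
Total: 5 × 20 = 100.

100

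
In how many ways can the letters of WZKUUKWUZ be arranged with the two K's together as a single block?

Treat the 2 copies of K as a single block. The multiset to arrange is then {KK, U, U, U, W, W, Z, Z}, 8 items in all.
That gives (8)!/(3!·2!·2!) = 1680 arrangements.

1680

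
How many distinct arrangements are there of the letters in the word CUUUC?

The 5 letters of CUUUC have repeats: C appearing twice and U appearing 3 times.
So there are 5! / (3!·2!) = 10 distinguishable arrangements.

10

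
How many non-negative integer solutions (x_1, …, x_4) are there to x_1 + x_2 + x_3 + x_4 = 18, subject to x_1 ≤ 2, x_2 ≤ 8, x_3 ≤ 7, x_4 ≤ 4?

By stars and bars, unrestricted non-negative solutions to x_1+…+x_4 = 18 number C(18+3,3) = 1330.
Subtract solutions that violate a single cap (substitute x_i' = x_i − (cap_i+1)): x_1 ≥ 3 gives C(18,3) = 816; x_2 ≥ 9 gives C(12,3) = 220; x_3 ≥ 8 gives C(13,3) = 286; x_4 ≥ 5 gives C(16,3) = 560. Together 1882.
Add back pairs where two caps are both exceeded: 84 + 120 + 286 + 4 + 35 + 56 = 585.
Subtract triples: 0 + 4 + 10 + 0 = 14.
By inclusion–exclusion the count is 1330 − 1882 + 585 − 14 = 19.

19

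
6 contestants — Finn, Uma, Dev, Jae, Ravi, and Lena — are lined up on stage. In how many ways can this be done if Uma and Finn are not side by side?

There are 6! = 720 arrangements in all. If Uma and Finn are adjacent, merging them into one block gives 2·(5)! = 240 arrangements.
So 720 − 240 = 480 arrangements keep them apart.

480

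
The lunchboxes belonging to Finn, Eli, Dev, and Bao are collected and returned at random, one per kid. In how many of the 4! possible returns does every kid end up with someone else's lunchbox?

9

Let Aᵢ be the assignments in which kid i gets their own lunchbox. We want the size of the complement of A₁∪…∪A_4.
By inclusion–exclusion this is Σ_{j=0}^{4} (−1)^j C(4,j)·(4−j)!.
Computing: 24 − 24 + 12 − 4 + 1 = 9.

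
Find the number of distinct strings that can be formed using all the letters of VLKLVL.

60

Letter multiplicities in VLKLVL: K×1, L×3, V×2.
So there are 6! / (3!·2!) = 60 distinguishable arrangements.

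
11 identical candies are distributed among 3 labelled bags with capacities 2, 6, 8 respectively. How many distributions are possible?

15

Without the upper bounds there are C(13,2) = 78 ways to split 11 among 3 bags.
Subtract solutions that violate a single cap (substitute x_i' = x_i − (cap_i+1)): x_1 ≥ 3 gives C(10,2) = 45; x_2 ≥ 7 gives C(6,2) = 15; x_3 ≥ 9 gives C(4,2) = 6. Together 66.
Add back pairs where two caps are both exceeded: 3 + 0 + 0 = 3.
By inclusion–exclusion the count is 78 − 66 + 3 = 15.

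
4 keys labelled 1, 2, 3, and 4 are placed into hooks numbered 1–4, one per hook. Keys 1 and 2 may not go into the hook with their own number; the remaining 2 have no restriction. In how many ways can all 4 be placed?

Let Aᵢ (for i ∈ {1, 2}) be the placements that put key i in its forbidden hook. Any j of these fix j positions, leaving (4−j)! ways to fill the rest, and there are C(2,j) ways to pick which j.
By inclusion–exclusion, the number of valid placements is Σ_{j=0}^{2} (−1)^j C(2,j)·(4−j)!.
Computing: 24 − 12 + 2 = 14.

14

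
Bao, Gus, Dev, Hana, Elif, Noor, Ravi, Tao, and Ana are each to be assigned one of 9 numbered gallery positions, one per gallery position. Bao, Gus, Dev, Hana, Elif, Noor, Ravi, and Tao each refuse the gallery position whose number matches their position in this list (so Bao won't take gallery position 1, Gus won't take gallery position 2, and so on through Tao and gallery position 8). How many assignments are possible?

Let Aᵢ (for 1 ≤ i ≤ 8) be the placements that put person i in their forbidden gallery position. Any j of these fix j positions, leaving (9−j)! ways to fill the rest, and there are C(8,j) ways to pick which j.
By inclusion–exclusion, the number of valid placements is Σ_{j=0}^{8} (−1)^j C(8,j)·(9−j)!.
Computing: 362880 − 322560 + 141120 − 40320 + 8400 − 1344 + 168 − 16 + 1 = 148329.

148329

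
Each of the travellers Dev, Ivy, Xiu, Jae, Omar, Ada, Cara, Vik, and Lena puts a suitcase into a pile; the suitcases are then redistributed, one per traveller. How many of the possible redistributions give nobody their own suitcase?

133496

Let Aᵢ be the assignments in which traveller i gets their own suitcase. We want the size of the complement of A₁∪…∪A_9.
By inclusion–exclusion this is Σ_{j=0}^{9} (−1)^j C(9,j)·(9−j)!.
Computing: 362880 − 362880 + 181440 − 60480 + 15120 − 3024 + 504 − 72 + 9 − 1 = 133496.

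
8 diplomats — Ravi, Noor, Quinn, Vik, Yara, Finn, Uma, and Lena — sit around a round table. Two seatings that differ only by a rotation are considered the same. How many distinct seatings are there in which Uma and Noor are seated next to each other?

1440

Treat {Uma, Noor} as one unit (2 internal orders) and seat the resulting 7 units around the table: (6)! circular arrangements.
So 2 × (6)! = 2 × 720 = 1440.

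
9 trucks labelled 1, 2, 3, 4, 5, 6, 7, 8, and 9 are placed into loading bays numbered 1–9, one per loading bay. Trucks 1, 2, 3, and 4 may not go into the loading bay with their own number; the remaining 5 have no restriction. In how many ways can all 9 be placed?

229080

Let Aᵢ (for 1 ≤ i ≤ 4) be the placements that put truck i in its forbidden loading bay. Any j of these fix j positions, leaving (9−j)! ways to fill the rest, and there are C(4,j) ways to pick which j.
By inclusion–exclusion, the number of valid placements is Σ_{j=0}^{4} (−1)^j C(4,j)·(9−j)!.
Computing: 362880 − 161280 + 30240 − 2880 + 120 = 229080.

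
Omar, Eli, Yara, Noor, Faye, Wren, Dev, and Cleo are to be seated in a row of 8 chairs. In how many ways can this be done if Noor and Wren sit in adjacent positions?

10080

Place the 6 others and the Noor-Wren pair as 7 objects in a line; the pair has 2 internal arrangements.
So the count is 2·(7)! = 10080.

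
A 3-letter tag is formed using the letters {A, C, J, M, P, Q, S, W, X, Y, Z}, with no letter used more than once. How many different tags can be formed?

990

This is a permutation of 3 out of 11: P(11,3) = 11!/8!.
That product is 11 × 10 × 9 = 990.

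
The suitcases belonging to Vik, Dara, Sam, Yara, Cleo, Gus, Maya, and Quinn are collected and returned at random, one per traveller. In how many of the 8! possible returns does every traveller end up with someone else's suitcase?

14833

Let Aᵢ be the assignments in which traveller i gets their own suitcase. We want the size of the complement of A₁∪…∪A_8.
By inclusion–exclusion this is Σ_{j=0}^{8} (−1)^j C(8,j)·(8−j)!.
Computing: 40320 − 40320 + 20160 − 6720 + 1680 − 336 + 56 − 8 + 1 = 14833.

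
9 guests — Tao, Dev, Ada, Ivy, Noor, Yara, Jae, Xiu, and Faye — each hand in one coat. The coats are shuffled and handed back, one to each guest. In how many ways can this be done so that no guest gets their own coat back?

This is the derangement count D_9: permutations of 9 items with no fixed point.
By inclusion–exclusion this is Σ_{j=0}^{9} (−1)^j C(9,j)·(9−j)!.
Computing: 362880 − 362880 + 181440 − 60480 + 15120 − 3024 + 504 − 72 + 9 − 1 = 133496.

133496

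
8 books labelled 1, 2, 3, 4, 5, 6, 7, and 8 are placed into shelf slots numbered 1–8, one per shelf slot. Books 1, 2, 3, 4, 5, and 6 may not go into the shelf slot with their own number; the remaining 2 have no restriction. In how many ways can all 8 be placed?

18806

Let Aᵢ (for 1 ≤ i ≤ 6) be the placements that put book i in its forbidden shelf slot. Any j of these fix j positions, leaving (8−j)! ways to fill the rest, and there are C(6,j) ways to pick which j.
By inclusion–exclusion, the number of valid placements is Σ_{j=0}^{6} (−1)^j C(6,j)·(8−j)!.
Computing: 40320 − 30240 + 10800 − 2400 + 360 − 36 + 2 = 18806.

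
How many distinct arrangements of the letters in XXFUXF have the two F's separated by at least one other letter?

Total arrangements of XXFUXF: 6!/(3!·2!) = 60.
Arrangements with the F's together: treat FF as one letter, giving (5)!/(3!) = 20.
Subtracting, 60 − 20 = 40 arrangements keep the F's apart.

40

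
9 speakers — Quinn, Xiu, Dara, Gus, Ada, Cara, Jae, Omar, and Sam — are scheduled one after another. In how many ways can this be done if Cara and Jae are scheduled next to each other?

80640

Glue Cara and Jae into one block (2 internal orders), leaving 8 units to arrange in a row.
So the count is 2·(8)! = 80640.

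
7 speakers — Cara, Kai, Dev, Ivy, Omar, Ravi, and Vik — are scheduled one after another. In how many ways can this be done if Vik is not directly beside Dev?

3600

Of the 7! = 5040 arrangements, those with Vik and Dev adjacent number 2 × 6! = 1440 (treat the pair as a block with 2 internal orders).
So 5040 − 1440 = 3600 arrangements keep them apart.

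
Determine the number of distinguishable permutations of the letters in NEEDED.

The 6 letters of NEEDED have repeats: D appearing twice and E appearing 3 times.
So there are 6! / (3!·2!) = 60 distinguishable arrangements.

60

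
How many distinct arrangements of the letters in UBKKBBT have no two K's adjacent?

Total arrangements of UBKKBBT: 7!/(3!·2!) = 420.
Arrangements with the K's together: treat KK as one letter, giving (6)!/(3!) = 120.
Hence 420 − 120 = 300.

300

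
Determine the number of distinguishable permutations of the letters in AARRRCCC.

560

AARRRCCC has 8 letters with A appearing twice, C appearing 3 times, and R appearing 3 times.
So there are 8! / (3!·3!·2!) = 560 distinguishable arrangements.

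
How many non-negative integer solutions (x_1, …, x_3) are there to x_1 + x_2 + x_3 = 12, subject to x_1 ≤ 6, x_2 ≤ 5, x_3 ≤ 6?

By stars and bars, unrestricted non-negative solutions to x_1+…+x_3 = 12 number C(12+2,2) = 91.
Subtract solutions that violate a single cap (substitute x_i' = x_i − (cap_i+1)): x_1 ≥ 7 gives C(7,2) = 21; x_2 ≥ 6 gives C(8,2) = 28; x_3 ≥ 7 gives C(7,2) = 21. Together 70.
No two caps can be exceeded simultaneously, so the pair terms are all 0.
By inclusion–exclusion the count is 91 − 70 + 0 = 21.

21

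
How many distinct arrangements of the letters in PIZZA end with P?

12

With the last slot taken by P, it remains to arrange the other 4 letters (IZZA).
Those 4 letters have Z appearing twice, giving (4)!/(2!) = 12.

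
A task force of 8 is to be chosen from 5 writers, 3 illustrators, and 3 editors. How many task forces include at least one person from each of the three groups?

Unrestricted: C(11,8) = 165 ways to pick any 8 of the 11.
Selections missing a whole group: no writers → C(6,8) = 0; no illustrators → C(8,8) = 1; no editors → C(8,8) = 1.
Add back selections omitting two groups (i.e. drawn from a single group): C(5,8) + C(3,8) + C(3,8) = 0.
By inclusion–exclusion: 165 − 2 + 0 = 163.

163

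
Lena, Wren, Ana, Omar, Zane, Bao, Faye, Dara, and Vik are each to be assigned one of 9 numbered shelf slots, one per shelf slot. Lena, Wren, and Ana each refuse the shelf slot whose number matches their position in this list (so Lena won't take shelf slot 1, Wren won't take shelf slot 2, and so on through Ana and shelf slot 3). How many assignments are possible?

Let Aᵢ (for i ∈ {1, 2, 3}) be the placements that put person i in their forbidden shelf slot. Any j of these fix j positions, leaving (9−j)! ways to fill the rest, and there are C(3,j) ways to pick which j.
By inclusion–exclusion, the number of valid placements is Σ_{j=0}^{3} (−1)^j C(3,j)·(9−j)!.
Computing: 362880 − 120960 + 15120 − 720 = 256320.

256320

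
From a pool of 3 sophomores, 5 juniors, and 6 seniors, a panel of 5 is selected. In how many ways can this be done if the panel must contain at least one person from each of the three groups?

With no constraint there are C(14,5) = 2002 possible selections.
Selections missing a whole group: no sophomores → C(11,5) = 462; no juniors → C(9,5) = 126; no seniors → C(8,5) = 56.
Add back selections omitting two groups (i.e. drawn from a single group): C(3,5) + C(5,5) + C(6,5) = 7.
By inclusion–exclusion: 2002 − 644 + 7 = 1365.

1365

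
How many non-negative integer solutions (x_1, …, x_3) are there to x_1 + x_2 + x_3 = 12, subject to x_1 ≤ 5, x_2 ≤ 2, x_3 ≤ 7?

6

Ignoring the caps, the number of non-negative solutions to x_1+…+x_3 = 12 is C(14,2) = 91.
Subtract solutions that violate a single cap (substitute x_i' = x_i − (cap_i+1)): x_1 ≥ 6 gives C(8,2) = 28; x_2 ≥ 3 gives C(11,2) = 55; x_3 ≥ 8 gives C(6,2) = 15. Together 98.
Add back pairs where two caps are both exceeded: 10 + 0 + 3 = 13.
By inclusion–exclusion the count is 91 − 98 + 13 = 6.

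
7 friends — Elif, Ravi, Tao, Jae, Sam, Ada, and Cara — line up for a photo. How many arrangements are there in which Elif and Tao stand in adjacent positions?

1440

Glue Elif and Tao into one block (2 internal orders), leaving 6 units to arrange in a row.
That gives 2 × 6! = 2 × 720 = 1440.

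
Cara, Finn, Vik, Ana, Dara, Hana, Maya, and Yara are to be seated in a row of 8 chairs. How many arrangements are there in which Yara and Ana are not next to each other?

Of the 8! = 40320 arrangements, those with Yara and Ana adjacent number 2 × 7! = 10080 (treat the pair as a block with 2 internal orders).
So 40320 − 10080 = 30240 arrangements keep them apart.

30240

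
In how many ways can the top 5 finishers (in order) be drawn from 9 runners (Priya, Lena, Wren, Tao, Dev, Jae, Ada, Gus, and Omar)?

15120

There are 9 choices for 1st place, 8 for 2nd, and so on down to 5 for position 5.
That gives 9 × 8 × 7 × 6 × 5 = 15120.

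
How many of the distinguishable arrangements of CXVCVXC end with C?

Fix C in the last position and arrange the remaining 6 letters.
Those 6 letters have C appearing twice, V appearing twice, and X appearing twice, giving (6)!/(2!·2!·2!) = 90.

90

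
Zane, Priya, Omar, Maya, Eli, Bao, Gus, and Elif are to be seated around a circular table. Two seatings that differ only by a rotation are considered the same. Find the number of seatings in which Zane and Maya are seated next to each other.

Treat {Zane, Maya} as one unit (2 internal orders) and seat the resulting 7 units around the table: (6)! circular arrangements.
So 2 × (6)! = 2 × 720 = 1440.

1440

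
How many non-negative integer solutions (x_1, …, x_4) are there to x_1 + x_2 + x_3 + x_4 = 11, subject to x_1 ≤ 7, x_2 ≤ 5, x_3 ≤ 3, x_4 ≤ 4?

99

By stars and bars, unrestricted non-negative solutions to x_1+…+x_4 = 11 number C(11+3,3) = 364.
Subtract solutions that violate a single cap (substitute x_i' = x_i − (cap_i+1)): x_1 ≥ 8 gives C(6,3) = 20; x_2 ≥ 6 gives C(8,3) = 56; x_3 ≥ 4 gives C(10,3) = 120; x_4 ≥ 5 gives C(9,3) = 84. Together 280.
Add back pairs where two caps are both exceeded: 0 + 0 + 0 + 4 + 1 + 10 = 15.
By inclusion–exclusion the count is 364 − 280 + 15 = 99.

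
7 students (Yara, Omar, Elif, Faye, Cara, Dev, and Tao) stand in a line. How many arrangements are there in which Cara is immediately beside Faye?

1440

Treat {Cara, Faye} as a single unit. There are 6 units to order, and the pair itself can be ordered 2 ways.
So the count is 2·(6)! = 1440.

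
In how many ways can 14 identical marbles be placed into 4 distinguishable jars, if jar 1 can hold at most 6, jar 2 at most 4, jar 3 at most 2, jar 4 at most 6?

31

Without the upper bounds there are C(17,3) = 680 ways to split 14 among 4 jars.
Subtract solutions that violate a single cap (substitute x_i' = x_i − (cap_i+1)): x_1 ≥ 7 gives C(10,3) = 120; x_2 ≥ 5 gives C(12,3) = 220; x_3 ≥ 3 gives C(14,3) = 364; x_4 ≥ 7 gives C(10,3) = 120. Together 824.
Add back pairs where two caps are both exceeded: 10 + 35 + 1 + 84 + 10 + 35 = 175.
By inclusion–exclusion the count is 680 − 824 + 175 = 31.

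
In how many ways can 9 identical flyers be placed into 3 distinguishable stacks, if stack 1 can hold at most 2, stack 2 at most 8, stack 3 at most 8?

25

Without the upper bounds there are C(11,2) = 55 ways to split 9 among 3 stacks.
Subtract solutions that violate a single cap (substitute x_i' = x_i − (cap_i+1)): x_1 ≥ 3 gives C(8,2) = 28; x_2 ≥ 9 gives C(2,2) = 1; x_3 ≥ 9 gives C(2,2) = 1. Together 30.
No two caps can be exceeded simultaneously, so the pair terms are all 0.
By inclusion–exclusion the count is 55 − 30 + 0 = 25.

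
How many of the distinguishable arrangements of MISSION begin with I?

Fix I in the first position and arrange the remaining 6 letters.
Those 6 letters have S appearing twice, giving (6)!/(2!) = 360.

360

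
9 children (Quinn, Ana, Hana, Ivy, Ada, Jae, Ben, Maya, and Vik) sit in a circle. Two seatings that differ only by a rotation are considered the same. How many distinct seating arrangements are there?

Fix one person's seat to break rotational symmetry; the remaining 8 people can be arranged in (8)! = 40320 ways.

40320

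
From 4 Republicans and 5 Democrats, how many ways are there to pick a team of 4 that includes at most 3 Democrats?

Split by how many Democrats are chosen (0 through 3).
Sum: C(5,0)·C(4,4) + C(5,1)·C(4,3) + C(5,2)·C(4,2) + C(5,3)·C(4,1) = 1 + 20 + 60 + 40 = 121.

121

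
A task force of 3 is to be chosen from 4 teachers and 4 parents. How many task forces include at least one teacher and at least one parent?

48

Total 3-person selections from all 8: C(8,3) = 56.
Subtract selections that omit an entire group: no teachers → C(4,3) = 4; no parents → C(4,3) = 4.
Both groups omitted at once is impossible, so 56 − 8 = 48.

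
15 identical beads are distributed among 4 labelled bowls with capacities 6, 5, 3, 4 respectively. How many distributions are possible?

20

By stars and bars, unrestricted non-negative solutions to x_1+…+x_4 = 15 number C(15+3,3) = 816.
Subtract solutions that violate a single cap (substitute x_i' = x_i − (cap_i+1)): x_1 ≥ 7 gives C(11,3) = 165; x_2 ≥ 6 gives C(12,3) = 220; x_3 ≥ 4 gives C(14,3) = 364; x_4 ≥ 5 gives C(13,3) = 286. Together 1035.
Add back pairs where two caps are both exceeded: 10 + 35 + 20 + 56 + 35 + 84 = 240.
Subtract triples: 0 + 0 + 0 + 1 = 1.
By inclusion–exclusion the count is 816 − 1035 + 240 − 1 = 20.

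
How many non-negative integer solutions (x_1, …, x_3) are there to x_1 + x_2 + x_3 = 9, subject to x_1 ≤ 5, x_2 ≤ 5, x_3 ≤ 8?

Ignoring the caps, the number of non-negative solutions to x_1+…+x_3 = 9 is C(11,2) = 55.
Subtract solutions that violate a single cap (substitute x_i' = x_i − (cap_i+1)): x_1 ≥ 6 gives C(5,2) = 10; x_2 ≥ 6 gives C(5,2) = 10; x_3 ≥ 9 gives C(2,2) = 1. Together 21.
No two caps can be exceeded simultaneously, so the pair terms are all 0.
By inclusion–exclusion the count is 55 − 21 + 0 = 34.

34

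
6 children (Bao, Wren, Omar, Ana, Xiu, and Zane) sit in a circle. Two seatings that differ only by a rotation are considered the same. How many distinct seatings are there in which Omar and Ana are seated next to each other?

48

Treat {Omar, Ana} as one unit (2 internal orders) and seat the resulting 5 units around the table: (4)! circular arrangements.
So 2 × (4)! = 2 × 24 = 48.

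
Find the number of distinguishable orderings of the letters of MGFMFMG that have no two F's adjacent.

There are 7!/(3!·2!·2!) = 210 arrangements of MGFMFMG in total.
If the two F's are adjacent, glue them into one block, leaving 6 items to arrange: (6)!/(3!·2!) = 60 ways.
Subtracting, 210 − 60 = 150 arrangements keep the F's apart.

150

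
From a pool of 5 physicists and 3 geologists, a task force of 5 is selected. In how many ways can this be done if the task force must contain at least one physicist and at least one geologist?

With no constraint there are C(8,5) = 56 possible selections.
Subtract selections that omit an entire group: no physicists → C(3,5) = 0; no geologists → C(5,5) = 1.
Both groups omitted at once is impossible, so 56 − 1 = 55.

55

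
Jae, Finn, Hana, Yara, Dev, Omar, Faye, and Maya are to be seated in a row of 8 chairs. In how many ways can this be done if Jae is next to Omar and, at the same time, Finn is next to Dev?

2880

Treat {Jae,Omar} as one block (2 orders) and {Finn,Dev} as another (2 orders).
That leaves 6 units to arrange: 2 × 2 × 6! = 4 × 720 = 2880.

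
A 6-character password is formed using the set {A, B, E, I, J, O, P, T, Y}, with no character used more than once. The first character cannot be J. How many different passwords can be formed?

53760

The first character has 9−1 = 8 choices (anything except J).
The remaining 5 characters are filled from the other 8 symbols without repetition: 8 × 7 × 6 × 5 × 4 = 6720.
Total: 8 × 6720 = 53760.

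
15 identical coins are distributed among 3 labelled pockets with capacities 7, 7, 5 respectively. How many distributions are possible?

Ignoring the caps, the number of non-negative solutions to x_1+…+x_3 = 15 is C(17,2) = 136.
Subtract solutions that violate a single cap (substitute x_i' = x_i − (cap_i+1)): x_1 ≥ 8 gives C(9,2) = 36; x_2 ≥ 8 gives C(9,2) = 36; x_3 ≥ 6 gives C(11,2) = 55. Together 127.
Add back pairs where two caps are both exceeded: 0 + 3 + 3 = 6.
By inclusion–exclusion the count is 136 − 127 + 6 = 15.

15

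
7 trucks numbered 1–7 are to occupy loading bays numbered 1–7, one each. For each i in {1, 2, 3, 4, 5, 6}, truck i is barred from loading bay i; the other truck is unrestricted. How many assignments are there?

2119

Let Aᵢ (for 1 ≤ i ≤ 6) be the placements that put truck i in its forbidden loading bay. Any j of these fix j positions, leaving (7−j)! ways to fill the rest, and there are C(6,j) ways to pick which j.
By inclusion–exclusion, the number of valid placements is Σ_{j=0}^{6} (−1)^j C(6,j)·(7−j)!.
Computing: 5040 − 4320 + 1800 − 480 + 90 − 12 + 1 = 2119.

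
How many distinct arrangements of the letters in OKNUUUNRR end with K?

Fix K in the last position and arrange the remaining 8 letters.
Those 8 letters have N appearing twice, R appearing twice, and U appearing 3 times, giving (8)!/(3!·2!·2!) = 1680.

1680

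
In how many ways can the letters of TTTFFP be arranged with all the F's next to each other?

Treat the 2 copies of F as a single block. The multiset to arrange is then {FF, P, T, T, T}, 5 items in all.
That gives (5)!/(3!) = 20 arrangements.

20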